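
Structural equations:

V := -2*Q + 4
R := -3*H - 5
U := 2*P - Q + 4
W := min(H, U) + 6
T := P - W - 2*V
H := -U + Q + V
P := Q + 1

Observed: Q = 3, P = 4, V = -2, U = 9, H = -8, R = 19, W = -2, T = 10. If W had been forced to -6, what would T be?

14

do(W=-6) replaces the equation W := min(H, U) + 6 with the constant W = -6.
P = Q + 1  [with Q=3]  = 4
V = -2*Q + 4  [with Q=3]  = -2
T = P - W - 2*V  [with P=4, W=-6, V=-2]  = 14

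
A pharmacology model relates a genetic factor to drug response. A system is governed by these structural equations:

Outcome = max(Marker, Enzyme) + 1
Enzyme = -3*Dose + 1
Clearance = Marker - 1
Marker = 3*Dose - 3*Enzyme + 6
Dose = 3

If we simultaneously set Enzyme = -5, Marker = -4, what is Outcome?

Under do(Enzyme = -5, Marker = -4), each intervened variable's structural equation is replaced by its fixed value.
Outcome = max(Marker, Enzyme) + 1  [with Marker=-4, Enzyme=-5]  = -3

-3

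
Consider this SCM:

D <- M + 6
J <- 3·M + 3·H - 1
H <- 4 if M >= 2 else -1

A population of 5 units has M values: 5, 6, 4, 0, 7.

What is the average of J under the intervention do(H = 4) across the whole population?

Under do(H=4), H's equation is replaced by H=4 for every unit. Per-unit J: 26, 29, 23, 11, 32. Mean = 24.2.

24.2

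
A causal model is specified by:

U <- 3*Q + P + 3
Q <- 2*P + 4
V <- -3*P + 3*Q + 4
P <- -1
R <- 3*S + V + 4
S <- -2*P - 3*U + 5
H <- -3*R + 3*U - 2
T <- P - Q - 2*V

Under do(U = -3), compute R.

The intervention breaks the incoming arrows to U: U <- 3*Q + P + 3 no longer applies, and U = -3.
Q = 2*P + 4  [with P=-1]  = 2
V = -3*P + 3*Q + 4  [with P=-1, Q=2]  = 13
S = -2*P - 3*U + 5  [with P=-1, U=-3]  = 16
R = 3*S + V + 4  [with S=16, V=13]  = 65

65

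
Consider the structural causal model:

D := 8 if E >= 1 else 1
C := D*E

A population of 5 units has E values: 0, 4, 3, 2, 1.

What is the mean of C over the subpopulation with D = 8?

20

Conditioning on D=8 selects the 4 unit(s) with E ∈ {4, 3, 2, 1}. Their C values: 32, 24, 16, 8. Mean = 20.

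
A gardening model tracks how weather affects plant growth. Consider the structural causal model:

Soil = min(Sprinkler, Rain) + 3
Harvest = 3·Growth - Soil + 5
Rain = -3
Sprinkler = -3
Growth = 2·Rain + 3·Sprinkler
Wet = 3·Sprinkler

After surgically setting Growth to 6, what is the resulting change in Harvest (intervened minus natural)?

The intervention breaks the incoming arrows to Growth: Growth = 2·Rain + 3·Sprinkler no longer applies, and Growth = 6.
Soil = min(Sprinkler, Rain) + 3  [with Sprinkler=-3, Rain=-3]  = 0
Harvest = 3·Growth - Soil + 5  [with Growth=6, Soil=0]  = 23
Without intervention: Soil = min(Sprinkler, Rain) + 3  [with Sprinkler=-3, Rain=-3]  = 0; Growth = 2·Rain + 3·Sprinkler  [with Rain=-3, Sprinkler=-3]  = -15; Harvest = 3·Growth - Soil + 5  [with Growth=-15, Soil=0]  = -40.
Change = 23 − (-40) = 63.

63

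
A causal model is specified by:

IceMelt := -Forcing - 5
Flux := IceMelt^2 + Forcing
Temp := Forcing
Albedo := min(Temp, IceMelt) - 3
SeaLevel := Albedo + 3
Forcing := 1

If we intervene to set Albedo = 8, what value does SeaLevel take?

11

Intervening sets Albedo = 8 and removes its equation (Albedo := min(Temp, IceMelt) - 3).
SeaLevel = Albedo + 3  [with Albedo=8]  = 11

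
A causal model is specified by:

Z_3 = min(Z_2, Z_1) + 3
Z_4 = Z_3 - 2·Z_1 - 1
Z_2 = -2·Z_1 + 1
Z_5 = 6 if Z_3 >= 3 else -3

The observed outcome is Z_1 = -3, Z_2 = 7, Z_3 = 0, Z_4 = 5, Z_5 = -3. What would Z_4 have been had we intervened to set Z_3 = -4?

1

The intervention breaks the incoming arrows to Z_3: Z_3 = min(Z_2, Z_1) + 3 no longer applies, and Z_3 = -4.
Z_4 = Z_3 - 2·Z_1 - 1  [with Z_3=-4, Z_1=-3]  = 1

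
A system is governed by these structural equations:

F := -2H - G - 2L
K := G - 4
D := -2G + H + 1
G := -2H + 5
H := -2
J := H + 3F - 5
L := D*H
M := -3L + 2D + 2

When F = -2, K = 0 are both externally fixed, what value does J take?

-13

Under do(F = -2, K = 0), each intervened variable's structural equation is replaced by its fixed value.
J = H + 3F - 5  [with H=-2, F=-2]  = -13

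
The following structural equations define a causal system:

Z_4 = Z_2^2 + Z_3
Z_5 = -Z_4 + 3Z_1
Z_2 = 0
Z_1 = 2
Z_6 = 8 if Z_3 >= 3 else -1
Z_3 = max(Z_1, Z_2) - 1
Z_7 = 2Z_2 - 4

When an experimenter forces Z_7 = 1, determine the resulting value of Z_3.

Intervening sets Z_7 = 1 and removes its equation (Z_7 = 2Z_2 - 4).
Z_3 is not downstream of the intervention, so its value is determined by the original equations.
Z_3 = max(Z_1, Z_2) - 1  [with Z_1=2, Z_2=0]  = 1

1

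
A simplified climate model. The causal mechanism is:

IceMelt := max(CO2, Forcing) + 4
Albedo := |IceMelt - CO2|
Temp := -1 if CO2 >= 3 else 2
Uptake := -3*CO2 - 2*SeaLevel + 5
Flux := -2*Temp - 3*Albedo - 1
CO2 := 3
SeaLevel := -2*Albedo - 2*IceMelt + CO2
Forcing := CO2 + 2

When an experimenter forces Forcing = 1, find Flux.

-11

Under do(Forcing=1), the mechanism Forcing := CO2 + 2 is discarded; Forcing is fixed at 1.
Temp = -1 if CO2 >= 3 else 2  [with CO2=3]  = -1
IceMelt = max(CO2, Forcing) + 4  [with CO2=3, Forcing=1]  = 7
Albedo = |IceMelt - CO2|  [with IceMelt=7, CO2=3]  = 4
Flux = -2*Temp - 3*Albedo - 1  [with Temp=-1, Albedo=4]  = -11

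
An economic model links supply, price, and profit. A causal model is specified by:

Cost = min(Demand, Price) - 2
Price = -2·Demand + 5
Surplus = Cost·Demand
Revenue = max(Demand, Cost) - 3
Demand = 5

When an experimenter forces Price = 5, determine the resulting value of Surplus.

15

do(Price=5) replaces the equation Price = -2·Demand + 5 with the constant Price = 5.
Cost = min(Demand, Price) - 2  [with Demand=5, Price=5]  = 3
Surplus = Cost·Demand  [with Cost=3, Demand=5]  = 15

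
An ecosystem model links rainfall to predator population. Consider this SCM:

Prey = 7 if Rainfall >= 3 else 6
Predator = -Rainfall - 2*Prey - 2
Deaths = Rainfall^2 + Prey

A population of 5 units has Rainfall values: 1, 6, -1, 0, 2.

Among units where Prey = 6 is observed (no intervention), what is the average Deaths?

7.5

Observing Prey=6 restricts to units where Prey's equation naturally yields 6: Rainfall ∈ {1, -1, 0, 2}. In that subpopulation Deaths = 7, 7, 6, 10, mean 7.5.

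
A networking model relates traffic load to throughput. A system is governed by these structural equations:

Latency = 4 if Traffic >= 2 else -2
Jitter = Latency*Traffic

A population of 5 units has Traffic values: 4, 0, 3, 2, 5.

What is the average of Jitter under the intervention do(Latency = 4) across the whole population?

11.2

do(Latency=4) breaks Latency's dependence on Traffic. With Latency=4 fixed, Jitter across the units is 16, 0, 12, 8, 20, mean 11.2.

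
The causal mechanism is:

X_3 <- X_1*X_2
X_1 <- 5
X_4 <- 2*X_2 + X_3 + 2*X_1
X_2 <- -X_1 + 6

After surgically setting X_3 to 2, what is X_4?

The intervention breaks the incoming arrows to X_3: X_3 <- X_1*X_2 no longer applies, and X_3 = 2.
X_2 = -X_1 + 6  [with X_1=5]  = 1
X_4 = 2*X_2 + X_3 + 2*X_1  [with X_2=1, X_3=2, X_1=5]  = 14

14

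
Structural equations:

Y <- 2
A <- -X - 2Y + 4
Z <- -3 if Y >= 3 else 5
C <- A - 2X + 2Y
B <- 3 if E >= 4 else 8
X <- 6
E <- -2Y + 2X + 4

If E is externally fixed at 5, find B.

3

The intervention breaks the incoming arrows to E: E <- -2Y + 2X + 4 no longer applies, and E = 5.
B = 3 if E >= 4 else 8  [with E=5]  = 3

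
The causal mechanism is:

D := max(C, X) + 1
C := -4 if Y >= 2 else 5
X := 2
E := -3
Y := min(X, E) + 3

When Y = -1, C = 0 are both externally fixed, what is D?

Setting Y = -1, C = 0 by intervention discards those variables' equations.
D = max(C, X) + 1  [with C=0, X=2]  = 3

3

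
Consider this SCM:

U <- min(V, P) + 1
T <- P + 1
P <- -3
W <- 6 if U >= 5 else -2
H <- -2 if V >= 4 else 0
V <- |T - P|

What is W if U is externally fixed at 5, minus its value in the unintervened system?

8

Under do(U=5), the mechanism U <- min(V, P) + 1 is discarded; U is fixed at 5.
W = 6 if U >= 5 else -2  [with U=5]  = 6
Without intervention: T = P + 1  [with P=-3]  = -2; V = |T - P|  [with T=-2, P=-3]  = 1; U = min(V, P) + 1  [with V=1, P=-3]  = -2; W = 6 if U >= 5 else -2  [with U=-2]  = -2.
Change = 6 − (-2) = 8.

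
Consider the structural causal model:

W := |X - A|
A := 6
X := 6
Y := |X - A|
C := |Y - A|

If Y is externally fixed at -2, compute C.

8

do(Y=-2) replaces the equation Y := |X - A| with the constant Y = -2.
C = |Y - A|  [with Y=-2, A=6]  = 8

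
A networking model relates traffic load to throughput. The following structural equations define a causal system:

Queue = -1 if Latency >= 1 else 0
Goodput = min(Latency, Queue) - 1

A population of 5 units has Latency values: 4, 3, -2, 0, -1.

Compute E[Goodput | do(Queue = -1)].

Under do(Queue=-1), Queue's equation is replaced by Queue=-1 for every unit. Per-unit Goodput: -2, -2, -3, -2, -2. Mean = -2.2.

-2.2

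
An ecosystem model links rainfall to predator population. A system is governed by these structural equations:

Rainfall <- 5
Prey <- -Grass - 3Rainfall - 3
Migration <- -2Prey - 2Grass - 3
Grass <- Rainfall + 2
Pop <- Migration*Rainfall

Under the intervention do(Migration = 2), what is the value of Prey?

-25

Under do(Migration=2), the mechanism Migration <- -2Prey - 2Grass - 3 is discarded; Migration is fixed at 2.
Since Prey is not a descendant of the intervened variable, it is unaffected.
Grass = Rainfall + 2  [with Rainfall=5]  = 7
Prey = -Grass - 3Rainfall - 3  [with Grass=7, Rainfall=5]  = -25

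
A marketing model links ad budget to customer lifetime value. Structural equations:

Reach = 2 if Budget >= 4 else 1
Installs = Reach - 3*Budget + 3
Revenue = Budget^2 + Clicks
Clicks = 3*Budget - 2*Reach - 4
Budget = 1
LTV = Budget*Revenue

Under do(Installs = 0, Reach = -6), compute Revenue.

The joint intervention fixes Installs = 0, Reach = -6, removing each variable's own equation.
Clicks = 3*Budget - 2*Reach - 4  [with Budget=1, Reach=-6]  = 11
Revenue = Budget^2 + Clicks  [with Budget=1, Clicks=11]  = 12

12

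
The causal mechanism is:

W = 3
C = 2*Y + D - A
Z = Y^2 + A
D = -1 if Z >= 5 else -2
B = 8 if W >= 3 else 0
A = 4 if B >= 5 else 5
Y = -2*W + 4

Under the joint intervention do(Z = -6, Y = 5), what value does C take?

4

Setting Z = -6, Y = 5 by intervention discards those variables' equations.
B = 8 if W >= 3 else 0  [with W=3]  = 8
A = 4 if B >= 5 else 5  [with B=8]  = 4
D = -1 if Z >= 5 else -2  [with Z=-6]  = -2
C = 2*Y + D - A  [with Y=5, D=-2, A=4]  = 4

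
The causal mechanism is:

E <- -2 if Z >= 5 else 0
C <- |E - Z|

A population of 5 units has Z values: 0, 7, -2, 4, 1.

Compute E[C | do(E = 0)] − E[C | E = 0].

The intervention sets E=0 in all 5 units regardless of Z. Recomputing C per unit gives 0, 7, 2, 4, 1; average 2.8.
E[C|E=0] averages over only the 4 units with E=0 (Z = 0, -2, 4, 1): C = 0, 2, 4, 1, mean 1.75.
Difference = 2.8 − 1.75 = 1.05.

1.05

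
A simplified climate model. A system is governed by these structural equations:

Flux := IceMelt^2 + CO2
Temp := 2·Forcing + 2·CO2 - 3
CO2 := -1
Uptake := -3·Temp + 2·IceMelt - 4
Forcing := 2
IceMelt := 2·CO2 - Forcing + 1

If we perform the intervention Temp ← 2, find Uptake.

-16

The intervention breaks the incoming arrows to Temp: Temp := 2·Forcing + 2·CO2 - 3 no longer applies, and Temp = 2.
IceMelt = 2·CO2 - Forcing + 1  [with CO2=-1, Forcing=2]  = -3
Uptake = -3·Temp + 2·IceMelt - 4  [with Temp=2, IceMelt=-3]  = -16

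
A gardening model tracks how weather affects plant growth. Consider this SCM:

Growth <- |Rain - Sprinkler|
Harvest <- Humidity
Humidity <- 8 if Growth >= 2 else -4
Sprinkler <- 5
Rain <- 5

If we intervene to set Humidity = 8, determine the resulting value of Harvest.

8

Intervening sets Humidity = 8 and removes its equation (Humidity <- 8 if Growth >= 2 else -4).
Harvest = Humidity  [with Humidity=8]  = 8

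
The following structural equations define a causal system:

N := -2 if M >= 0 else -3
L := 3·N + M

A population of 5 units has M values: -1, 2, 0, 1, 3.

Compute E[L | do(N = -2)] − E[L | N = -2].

Under do(N=-2), N's equation is replaced by N=-2 for every unit. Per-unit L: -7, -4, -6, -5, -3. Mean = -5.
Conditioning on N=-2 selects the 4 unit(s) with M ∈ {2, 0, 1, 3}. Their L values: -4, -6, -5, -3. Mean = -4.5.
Difference = -5 − (-4.5) = -0.5.

-0.5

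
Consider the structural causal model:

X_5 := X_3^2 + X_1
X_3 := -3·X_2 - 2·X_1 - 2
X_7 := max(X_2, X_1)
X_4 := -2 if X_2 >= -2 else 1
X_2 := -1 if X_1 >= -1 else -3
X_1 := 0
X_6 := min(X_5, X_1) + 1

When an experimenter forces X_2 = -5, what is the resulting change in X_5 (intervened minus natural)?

168

do(X_2=-5) replaces the equation X_2 := -1 if X_1 >= -1 else -3 with the constant X_2 = -5.
X_3 = -3·X_2 - 2·X_1 - 2  [with X_2=-5, X_1=0]  = 13
X_5 = X_3^2 + X_1  [with X_3=13, X_1=0]  = 169
Without intervention: X_2 = -1 if X_1 >= -1 else -3  [with X_1=0]  = -1; X_3 = -3·X_2 - 2·X_1 - 2  [with X_2=-1, X_1=0]  = 1; X_5 = X_3^2 + X_1  [with X_3=1, X_1=0]  = 1.
Change = 169 − 1 = 168.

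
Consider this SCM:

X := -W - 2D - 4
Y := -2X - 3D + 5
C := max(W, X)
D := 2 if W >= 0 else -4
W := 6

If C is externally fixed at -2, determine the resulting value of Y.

Intervening sets C = -2 and removes its equation (C := max(W, X)).
No directed path runs from C to Y, so Y keeps its natural value.
D = 2 if W >= 0 else -4  [with W=6]  = 2
X = -W - 2D - 4  [with W=6, D=2]  = -14
Y = -2X - 3D + 5  [with X=-14, D=2]  = 27

27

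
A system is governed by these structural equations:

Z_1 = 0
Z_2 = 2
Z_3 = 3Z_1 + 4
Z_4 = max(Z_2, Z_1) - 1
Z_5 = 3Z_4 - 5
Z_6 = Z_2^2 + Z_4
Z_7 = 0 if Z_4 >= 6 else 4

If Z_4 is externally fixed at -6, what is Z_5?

-23

Intervening sets Z_4 = -6 and removes its equation (Z_4 = max(Z_2, Z_1) - 1).
Z_5 = 3Z_4 - 5  [with Z_4=-6]  = -23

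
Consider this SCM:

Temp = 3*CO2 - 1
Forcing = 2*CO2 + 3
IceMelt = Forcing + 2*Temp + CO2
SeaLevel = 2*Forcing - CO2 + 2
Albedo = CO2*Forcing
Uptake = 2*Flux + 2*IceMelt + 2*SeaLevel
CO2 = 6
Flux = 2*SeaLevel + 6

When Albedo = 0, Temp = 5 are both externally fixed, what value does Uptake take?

230

Under do(Albedo = 0, Temp = 5), each intervened variable's structural equation is replaced by its fixed value.
Forcing = 2*CO2 + 3  [with CO2=6]  = 15
IceMelt = Forcing + 2*Temp + CO2  [with Forcing=15, Temp=5, CO2=6]  = 31
SeaLevel = 2*Forcing - CO2 + 2  [with Forcing=15, CO2=6]  = 26
Flux = 2*SeaLevel + 6  [with SeaLevel=26]  = 58
Uptake = 2*Flux + 2*IceMelt + 2*SeaLevel  [with Flux=58, IceMelt=31, SeaLevel=26]  = 230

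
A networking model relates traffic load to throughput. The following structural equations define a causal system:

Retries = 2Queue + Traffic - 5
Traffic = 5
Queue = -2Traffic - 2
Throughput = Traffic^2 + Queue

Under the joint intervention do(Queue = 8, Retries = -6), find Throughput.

33

Setting Queue = 8, Retries = -6 by intervention discards those variables' equations.
Throughput = Traffic^2 + Queue  [with Traffic=5, Queue=8]  = 33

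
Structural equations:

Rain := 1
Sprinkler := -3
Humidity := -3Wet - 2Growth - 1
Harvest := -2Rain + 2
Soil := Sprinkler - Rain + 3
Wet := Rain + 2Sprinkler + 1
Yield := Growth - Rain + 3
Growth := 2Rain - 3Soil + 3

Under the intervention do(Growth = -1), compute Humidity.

The intervention breaks the incoming arrows to Growth: Growth := 2Rain - 3Soil + 3 no longer applies, and Growth = -1.
Wet = Rain + 2Sprinkler + 1  [with Rain=1, Sprinkler=-3]  = -4
Humidity = -3Wet - 2Growth - 1  [with Wet=-4, Growth=-1]  = 13

13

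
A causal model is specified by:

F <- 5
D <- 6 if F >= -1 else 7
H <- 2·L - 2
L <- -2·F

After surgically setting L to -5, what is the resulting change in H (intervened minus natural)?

Under do(L=-5), the mechanism L <- -2·F is discarded; L is fixed at -5.
H = 2·L - 2  [with L=-5]  = -12
Without intervention: L = -2·F  [with F=5]  = -10; H = 2·L - 2  [with L=-10]  = -22.
Change = -12 − (-22) = 10.

10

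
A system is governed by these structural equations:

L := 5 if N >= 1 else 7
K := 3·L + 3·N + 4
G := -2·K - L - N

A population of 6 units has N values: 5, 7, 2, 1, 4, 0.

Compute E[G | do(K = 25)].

The intervention sets K=25 in all 6 units regardless of N. Recomputing G per unit gives -60, -62, -57, -56, -59, -57; average -58.5.

-58.5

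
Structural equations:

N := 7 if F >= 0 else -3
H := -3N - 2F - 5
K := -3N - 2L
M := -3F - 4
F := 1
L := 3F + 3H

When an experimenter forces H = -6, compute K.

Under do(H=-6), the mechanism H := -3N - 2F - 5 is discarded; H is fixed at -6.
N = 7 if F >= 0 else -3  [with F=1]  = 7
L = 3F + 3H  [with F=1, H=-6]  = -15
K = -3N - 2L  [with N=7, L=-15]  = 9

9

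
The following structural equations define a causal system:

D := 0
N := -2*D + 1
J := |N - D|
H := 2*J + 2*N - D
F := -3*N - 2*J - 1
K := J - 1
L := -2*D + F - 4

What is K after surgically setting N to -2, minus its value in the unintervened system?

1

Under do(N=-2), the mechanism N := -2*D + 1 is discarded; N is fixed at -2.
J = |N - D|  [with N=-2, D=0]  = 2
K = J - 1  [with J=2]  = 1
Without intervention: N = -2*D + 1  [with D=0]  = 1; J = |N - D|  [with N=1, D=0]  = 1; K = J - 1  [with J=1]  = 0.
Change = 1 − 0 = 1.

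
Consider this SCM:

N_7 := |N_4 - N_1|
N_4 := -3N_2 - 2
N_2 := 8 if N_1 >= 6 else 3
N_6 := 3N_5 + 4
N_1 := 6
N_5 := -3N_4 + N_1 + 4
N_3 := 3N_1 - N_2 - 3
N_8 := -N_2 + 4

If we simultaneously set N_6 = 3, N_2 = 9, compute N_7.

35

Setting N_6 = 3, N_2 = 9 by intervention discards those variables' equations.
N_4 = -3N_2 - 2  [with N_2=9]  = -29
N_7 = |N_4 - N_1|  [with N_4=-29, N_1=6]  = 35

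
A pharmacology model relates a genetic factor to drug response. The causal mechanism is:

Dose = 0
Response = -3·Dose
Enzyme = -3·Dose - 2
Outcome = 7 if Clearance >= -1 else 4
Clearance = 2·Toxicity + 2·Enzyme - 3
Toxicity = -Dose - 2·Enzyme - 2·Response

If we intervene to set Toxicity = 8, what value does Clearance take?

9

Intervening sets Toxicity = 8 and removes its equation (Toxicity = -Dose - 2·Enzyme - 2·Response).
Enzyme = -3·Dose - 2  [with Dose=0]  = -2
Clearance = 2·Toxicity + 2·Enzyme - 3  [with Toxicity=8, Enzyme=-2]  = 9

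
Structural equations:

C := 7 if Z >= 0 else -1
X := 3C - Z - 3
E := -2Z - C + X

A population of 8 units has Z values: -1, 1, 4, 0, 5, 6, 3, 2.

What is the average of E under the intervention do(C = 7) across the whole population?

The intervention sets C=7 in all 8 units regardless of Z. Recomputing E per unit gives 14, 8, -1, 11, -4, -7, 2, 5; average 3.5.

3.5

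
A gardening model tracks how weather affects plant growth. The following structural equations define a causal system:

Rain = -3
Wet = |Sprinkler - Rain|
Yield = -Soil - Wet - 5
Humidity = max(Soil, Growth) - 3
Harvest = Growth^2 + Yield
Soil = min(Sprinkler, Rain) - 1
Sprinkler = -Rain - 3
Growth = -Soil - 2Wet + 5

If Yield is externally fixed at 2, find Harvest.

do(Yield=2) replaces the equation Yield = -Soil - Wet - 5 with the constant Yield = 2.
Sprinkler = -Rain - 3  [with Rain=-3]  = 0
Soil = min(Sprinkler, Rain) - 1  [with Sprinkler=0, Rain=-3]  = -4
Wet = |Sprinkler - Rain|  [with Sprinkler=0, Rain=-3]  = 3
Growth = -Soil - 2Wet + 5  [with Soil=-4, Wet=3]  = 3
Harvest = Growth^2 + Yield  [with Growth=3, Yield=2]  = 11

11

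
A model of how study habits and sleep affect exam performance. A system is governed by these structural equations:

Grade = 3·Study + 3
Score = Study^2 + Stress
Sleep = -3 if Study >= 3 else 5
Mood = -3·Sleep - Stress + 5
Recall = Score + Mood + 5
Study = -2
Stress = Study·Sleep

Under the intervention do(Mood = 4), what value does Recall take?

3

The intervention breaks the incoming arrows to Mood: Mood = -3·Sleep - Stress + 5 no longer applies, and Mood = 4.
Sleep = -3 if Study >= 3 else 5  [with Study=-2]  = 5
Stress = Study·Sleep  [with Study=-2, Sleep=5]  = -10
Score = Study^2 + Stress  [with Study=-2, Stress=-10]  = -6
Recall = Score + Mood + 5  [with Score=-6, Mood=4]  = 3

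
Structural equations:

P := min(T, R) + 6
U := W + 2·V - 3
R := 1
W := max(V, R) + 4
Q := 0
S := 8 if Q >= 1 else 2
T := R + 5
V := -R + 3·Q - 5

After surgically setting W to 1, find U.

Under do(W=1), the mechanism W := max(V, R) + 4 is discarded; W is fixed at 1.
V = -R + 3·Q - 5  [with R=1, Q=0]  = -6
U = W + 2·V - 3  [with W=1, V=-6]  = -14

-14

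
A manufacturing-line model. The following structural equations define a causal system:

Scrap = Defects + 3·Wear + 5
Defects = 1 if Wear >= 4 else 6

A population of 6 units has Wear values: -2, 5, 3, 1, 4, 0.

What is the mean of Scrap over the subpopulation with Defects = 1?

19.5

Observing Defects=1 restricts to units where Defects's equation naturally yields 1: Wear ∈ {5, 4}. In that subpopulation Scrap = 21, 18, mean 19.5.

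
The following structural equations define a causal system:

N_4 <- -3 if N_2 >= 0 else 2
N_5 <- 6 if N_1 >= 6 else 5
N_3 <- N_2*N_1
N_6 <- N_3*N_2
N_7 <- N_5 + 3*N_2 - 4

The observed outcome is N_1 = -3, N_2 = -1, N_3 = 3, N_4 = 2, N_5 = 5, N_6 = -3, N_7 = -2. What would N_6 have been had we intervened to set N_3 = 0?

The intervention breaks the incoming arrows to N_3: N_3 <- N_2*N_1 no longer applies, and N_3 = 0.
N_6 = N_3*N_2  [with N_3=0, N_2=-1]  = 0

0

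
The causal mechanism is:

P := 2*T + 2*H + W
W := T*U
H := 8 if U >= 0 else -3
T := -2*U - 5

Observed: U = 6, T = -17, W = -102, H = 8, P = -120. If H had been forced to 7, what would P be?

Intervening sets H = 7 and removes its equation (H := 8 if U >= 0 else -3).
T = -2*U - 5  [with U=6]  = -17
W = T*U  [with T=-17, U=6]  = -102
P = 2*T + 2*H + W  [with T=-17, H=7, W=-102]  = -122

-122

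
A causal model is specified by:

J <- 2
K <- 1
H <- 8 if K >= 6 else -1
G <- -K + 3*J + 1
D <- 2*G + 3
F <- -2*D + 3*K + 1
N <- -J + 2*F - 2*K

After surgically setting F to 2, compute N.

Intervening sets F = 2 and removes its equation (F <- -2*D + 3*K + 1).
N = -J + 2*F - 2*K  [with J=2, F=2, K=1]  = 0

0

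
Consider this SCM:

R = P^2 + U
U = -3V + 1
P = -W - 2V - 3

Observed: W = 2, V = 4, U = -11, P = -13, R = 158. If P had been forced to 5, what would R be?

Intervening sets P = 5 and removes its equation (P = -W - 2V - 3).
U = -3V + 1  [with V=4]  = -11
R = P^2 + U  [with P=5, U=-11]  = 14

14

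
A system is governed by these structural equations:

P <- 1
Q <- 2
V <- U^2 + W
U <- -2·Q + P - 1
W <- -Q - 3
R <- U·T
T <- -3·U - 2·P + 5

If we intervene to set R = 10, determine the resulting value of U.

-4

Intervening sets R = 10 and removes its equation (R <- U·T).
U is not downstream of the intervention, so its value is determined by the original equations.
U = -2·Q + P - 1  [with Q=2, P=1]  = -4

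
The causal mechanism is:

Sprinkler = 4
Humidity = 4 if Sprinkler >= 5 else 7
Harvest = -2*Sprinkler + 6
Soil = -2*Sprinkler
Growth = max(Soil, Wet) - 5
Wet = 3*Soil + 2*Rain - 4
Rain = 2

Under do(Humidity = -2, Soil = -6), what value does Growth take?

Under do(Humidity = -2, Soil = -6), each intervened variable's structural equation is replaced by its fixed value.
Wet = 3*Soil + 2*Rain - 4  [with Soil=-6, Rain=2]  = -18
Growth = max(Soil, Wet) - 5  [with Soil=-6, Wet=-18]  = -11

-11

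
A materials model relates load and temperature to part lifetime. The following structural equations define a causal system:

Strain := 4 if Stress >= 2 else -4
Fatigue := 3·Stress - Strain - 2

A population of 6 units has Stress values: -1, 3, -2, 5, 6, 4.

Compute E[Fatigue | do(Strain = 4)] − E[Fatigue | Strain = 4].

The intervention sets Strain=4 in all 6 units regardless of Stress. Recomputing Fatigue per unit gives -9, 3, -12, 9, 12, 6; average 1.5.
E[Fatigue|Strain=4] averages over only the 4 units with Strain=4 (Stress = 3, 5, 6, 4): Fatigue = 3, 9, 12, 6, mean 7.5.
Difference = 1.5 − 7.5 = -6.

-6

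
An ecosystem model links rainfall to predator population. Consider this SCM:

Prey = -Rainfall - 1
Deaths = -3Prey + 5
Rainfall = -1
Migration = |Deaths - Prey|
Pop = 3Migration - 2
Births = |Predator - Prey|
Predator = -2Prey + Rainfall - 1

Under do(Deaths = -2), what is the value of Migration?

The intervention breaks the incoming arrows to Deaths: Deaths = -3Prey + 5 no longer applies, and Deaths = -2.
Prey = -Rainfall - 1  [with Rainfall=-1]  = 0
Migration = |Deaths - Prey|  [with Deaths=-2, Prey=0]  = 2

2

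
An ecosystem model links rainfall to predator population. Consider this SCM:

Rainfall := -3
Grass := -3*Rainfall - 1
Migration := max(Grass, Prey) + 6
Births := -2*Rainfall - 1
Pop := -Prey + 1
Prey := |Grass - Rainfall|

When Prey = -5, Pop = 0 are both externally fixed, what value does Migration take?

14

The joint intervention fixes Prey = -5, Pop = 0, removing each variable's own equation.
Grass = -3*Rainfall - 1  [with Rainfall=-3]  = 8
Migration = max(Grass, Prey) + 6  [with Grass=8, Prey=-5]  = 14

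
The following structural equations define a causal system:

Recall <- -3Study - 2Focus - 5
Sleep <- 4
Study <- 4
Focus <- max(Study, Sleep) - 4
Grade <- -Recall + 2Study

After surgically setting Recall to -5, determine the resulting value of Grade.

Intervening sets Recall = -5 and removes its equation (Recall <- -3Study - 2Focus - 5).
Grade = -Recall + 2Study  [with Recall=-5, Study=4]  = 13

13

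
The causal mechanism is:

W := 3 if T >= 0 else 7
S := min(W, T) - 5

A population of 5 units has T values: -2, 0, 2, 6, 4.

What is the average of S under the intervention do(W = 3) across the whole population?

The intervention sets W=3 in all 5 units regardless of T. Recomputing S per unit gives -7, -5, -3, -2, -2; average -3.8.

-3.8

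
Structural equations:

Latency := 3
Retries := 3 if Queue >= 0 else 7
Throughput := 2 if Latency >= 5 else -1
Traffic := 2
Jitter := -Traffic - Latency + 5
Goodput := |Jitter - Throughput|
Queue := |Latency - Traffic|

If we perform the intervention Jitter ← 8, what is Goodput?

Under do(Jitter=8), the mechanism Jitter := -Traffic - Latency + 5 is discarded; Jitter is fixed at 8.
Throughput = 2 if Latency >= 5 else -1  [with Latency=3]  = -1
Goodput = |Jitter - Throughput|  [with Jitter=8, Throughput=-1]  = 9

9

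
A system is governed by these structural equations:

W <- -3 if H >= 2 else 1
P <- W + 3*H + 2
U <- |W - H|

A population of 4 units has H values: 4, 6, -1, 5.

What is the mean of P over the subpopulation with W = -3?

14

E[P|W=-3] averages over only the 3 units with W=-3 (H = 4, 6, 5): P = 11, 17, 14, mean 14.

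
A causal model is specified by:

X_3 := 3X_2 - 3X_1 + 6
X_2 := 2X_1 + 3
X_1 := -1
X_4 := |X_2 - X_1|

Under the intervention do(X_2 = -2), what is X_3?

The intervention breaks the incoming arrows to X_2: X_2 := 2X_1 + 3 no longer applies, and X_2 = -2.
X_3 = 3X_2 - 3X_1 + 6  [with X_2=-2, X_1=-1]  = 3

3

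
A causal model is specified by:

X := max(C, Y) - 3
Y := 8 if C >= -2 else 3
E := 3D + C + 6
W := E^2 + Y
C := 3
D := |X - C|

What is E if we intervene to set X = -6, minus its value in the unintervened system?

do(X=-6) replaces the equation X := max(C, Y) - 3 with the constant X = -6.
D = |X - C|  [with X=-6, C=3]  = 9
E = 3D + C + 6  [with D=9, C=3]  = 36
Without intervention: Y = 8 if C >= -2 else 3  [with C=3]  = 8; X = max(C, Y) - 3  [with C=3, Y=8]  = 5; D = |X - C|  [with X=5, C=3]  = 2; E = 3D + C + 6  [with D=2, C=3]  = 15.
Change = 36 − 15 = 21.

21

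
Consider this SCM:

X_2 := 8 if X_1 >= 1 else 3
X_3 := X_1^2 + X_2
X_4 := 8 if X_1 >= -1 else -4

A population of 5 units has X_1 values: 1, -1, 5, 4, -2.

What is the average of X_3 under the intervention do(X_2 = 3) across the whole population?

Under do(X_2=3), X_2's equation is replaced by X_2=3 for every unit. Per-unit X_3: 4, 4, 28, 19, 7. Mean = 12.4.

12.4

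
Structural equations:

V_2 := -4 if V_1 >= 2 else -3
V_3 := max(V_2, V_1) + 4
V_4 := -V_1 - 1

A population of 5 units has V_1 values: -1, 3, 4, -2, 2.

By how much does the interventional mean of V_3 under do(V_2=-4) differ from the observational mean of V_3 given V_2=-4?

-1.8

Under do(V_2=-4), V_2's equation is replaced by V_2=-4 for every unit. Per-unit V_3: 3, 7, 8, 2, 6. Mean = 5.2.
Observing V_2=-4 restricts to units where V_2's equation naturally yields -4: V_1 ∈ {3, 4, 2}. In that subpopulation V_3 = 7, 8, 6, mean 7.
Difference = 5.2 − 7 = -1.8.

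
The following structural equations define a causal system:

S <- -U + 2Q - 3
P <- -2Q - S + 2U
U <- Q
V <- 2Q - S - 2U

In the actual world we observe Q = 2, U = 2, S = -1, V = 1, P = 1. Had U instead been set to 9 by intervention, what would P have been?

22

do(U=9) replaces the equation U <- Q with the constant U = 9.
S = -U + 2Q - 3  [with U=9, Q=2]  = -8
P = -2Q - S + 2U  [with Q=2, S=-8, U=9]  = 22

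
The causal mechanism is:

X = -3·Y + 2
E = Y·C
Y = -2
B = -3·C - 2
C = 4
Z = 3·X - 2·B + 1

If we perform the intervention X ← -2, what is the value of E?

do(X=-2) replaces the equation X = -3·Y + 2 with the constant X = -2.
E is not downstream of the intervention, so its value is determined by the original equations.
E = Y·C  [with Y=-2, C=4]  = -8

-8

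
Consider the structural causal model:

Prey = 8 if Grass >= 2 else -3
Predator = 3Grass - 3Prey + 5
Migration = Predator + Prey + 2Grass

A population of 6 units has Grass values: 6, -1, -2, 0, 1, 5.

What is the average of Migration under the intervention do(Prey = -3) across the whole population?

18.5

The intervention sets Prey=-3 in all 6 units regardless of Grass. Recomputing Migration per unit gives 41, 6, 1, 11, 16, 36; average 18.5.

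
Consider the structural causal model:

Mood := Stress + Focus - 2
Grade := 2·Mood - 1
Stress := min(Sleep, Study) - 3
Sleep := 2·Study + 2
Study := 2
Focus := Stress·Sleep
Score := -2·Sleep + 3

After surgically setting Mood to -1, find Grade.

Intervening sets Mood = -1 and removes its equation (Mood := Stress + Focus - 2).
Grade = 2·Mood - 1  [with Mood=-1]  = -3

-3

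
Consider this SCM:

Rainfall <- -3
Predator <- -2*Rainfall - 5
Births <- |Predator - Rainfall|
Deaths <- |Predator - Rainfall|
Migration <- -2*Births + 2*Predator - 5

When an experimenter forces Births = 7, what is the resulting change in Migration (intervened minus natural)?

-6

do(Births=7) replaces the equation Births <- |Predator - Rainfall| with the constant Births = 7.
Predator = -2*Rainfall - 5  [with Rainfall=-3]  = 1
Migration = -2*Births + 2*Predator - 5  [with Births=7, Predator=1]  = -17
Without intervention: Predator = -2*Rainfall - 5  [with Rainfall=-3]  = 1; Births = |Predator - Rainfall|  [with Predator=1, Rainfall=-3]  = 4; Migration = -2*Births + 2*Predator - 5  [with Births=4, Predator=1]  = -11.
Change = -17 − (-11) = -6.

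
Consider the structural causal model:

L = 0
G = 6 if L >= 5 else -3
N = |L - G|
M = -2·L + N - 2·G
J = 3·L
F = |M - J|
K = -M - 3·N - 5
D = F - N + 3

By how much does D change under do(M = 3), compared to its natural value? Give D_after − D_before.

do(M=3) replaces the equation M = -2·L + N - 2·G with the constant M = 3.
G = 6 if L >= 5 else -3  [with L=0]  = -3
N = |L - G|  [with L=0, G=-3]  = 3
J = 3·L  [with L=0]  = 0
F = |M - J|  [with M=3, J=0]  = 3
D = F - N + 3  [with F=3, N=3]  = 3
Without intervention: G = 6 if L >= 5 else -3  [with L=0]  = -3; N = |L - G|  [with L=0, G=-3]  = 3; M = -2·L + N - 2·G  [with L=0, N=3, G=-3]  = 9; J = 3·L  [with L=0]  = 0; F = |M - J|  [with M=9, J=0]  = 9; D = F - N + 3  [with F=9, N=3]  = 9.
Change = 3 − 9 = -6.

-6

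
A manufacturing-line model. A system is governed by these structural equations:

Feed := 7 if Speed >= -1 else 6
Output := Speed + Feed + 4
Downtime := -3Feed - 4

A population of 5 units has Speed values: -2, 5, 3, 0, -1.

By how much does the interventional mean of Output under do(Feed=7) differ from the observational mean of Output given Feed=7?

do(Feed=7) breaks Feed's dependence on Speed. With Feed=7 fixed, Output across the units is 9, 16, 14, 11, 10, mean 12.
E[Output|Feed=7] averages over only the 4 units with Feed=7 (Speed = 5, 3, 0, -1): Output = 16, 14, 11, 10, mean 12.75.
Difference = 12 − 12.75 = -0.75.

-0.75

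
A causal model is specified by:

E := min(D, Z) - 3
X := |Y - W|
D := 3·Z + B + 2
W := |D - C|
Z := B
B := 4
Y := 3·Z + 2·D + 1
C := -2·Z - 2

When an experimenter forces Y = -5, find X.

33

Under do(Y=-5), the mechanism Y := 3·Z + 2·D + 1 is discarded; Y is fixed at -5.
Z = B  [with B=4]  = 4
D = 3·Z + B + 2  [with Z=4, B=4]  = 18
C = -2·Z - 2  [with Z=4]  = -10
W = |D - C|  [with D=18, C=-10]  = 28
X = |Y - W|  [with Y=-5, W=28]  = 33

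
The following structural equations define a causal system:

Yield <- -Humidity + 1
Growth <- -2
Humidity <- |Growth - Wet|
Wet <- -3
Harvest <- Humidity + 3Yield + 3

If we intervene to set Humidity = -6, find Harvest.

18

do(Humidity=-6) replaces the equation Humidity <- |Growth - Wet| with the constant Humidity = -6.
Yield = -Humidity + 1  [with Humidity=-6]  = 7
Harvest = Humidity + 3Yield + 3  [with Humidity=-6, Yield=7]  = 18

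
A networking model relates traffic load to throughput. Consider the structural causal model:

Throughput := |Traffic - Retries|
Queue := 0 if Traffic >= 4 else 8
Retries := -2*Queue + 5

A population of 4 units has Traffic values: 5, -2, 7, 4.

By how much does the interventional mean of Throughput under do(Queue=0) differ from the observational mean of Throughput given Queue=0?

1.5

Under do(Queue=0), Queue's equation is replaced by Queue=0 for every unit. Per-unit Throughput: 0, 7, 2, 1. Mean = 2.5.
Observing Queue=0 restricts to units where Queue's equation naturally yields 0: Traffic ∈ {5, 7, 4}. In that subpopulation Throughput = 0, 2, 1, mean 1.
Difference = 2.5 − 1 = 1.5.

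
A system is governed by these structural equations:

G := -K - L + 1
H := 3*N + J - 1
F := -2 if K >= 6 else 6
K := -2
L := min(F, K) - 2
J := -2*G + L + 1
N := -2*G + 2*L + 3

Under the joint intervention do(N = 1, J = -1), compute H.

Under do(N = 1, J = -1), each intervened variable's structural equation is replaced by its fixed value.
H = 3*N + J - 1  [with N=1, J=-1]  = 1

1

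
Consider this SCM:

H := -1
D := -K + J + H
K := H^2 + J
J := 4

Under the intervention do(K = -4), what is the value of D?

The intervention breaks the incoming arrows to K: K := H^2 + J no longer applies, and K = -4.
D = -K + J + H  [with K=-4, J=4, H=-1]  = 7

7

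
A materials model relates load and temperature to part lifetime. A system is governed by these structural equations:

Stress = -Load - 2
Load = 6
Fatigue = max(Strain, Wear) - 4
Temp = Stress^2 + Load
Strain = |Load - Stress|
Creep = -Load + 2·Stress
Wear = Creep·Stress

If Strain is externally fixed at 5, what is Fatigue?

172

The intervention breaks the incoming arrows to Strain: Strain = |Load - Stress| no longer applies, and Strain = 5.
Stress = -Load - 2  [with Load=6]  = -8
Creep = -Load + 2·Stress  [with Load=6, Stress=-8]  = -22
Wear = Creep·Stress  [with Creep=-22, Stress=-8]  = 176
Fatigue = max(Strain, Wear) - 4  [with Strain=5, Wear=176]  = 172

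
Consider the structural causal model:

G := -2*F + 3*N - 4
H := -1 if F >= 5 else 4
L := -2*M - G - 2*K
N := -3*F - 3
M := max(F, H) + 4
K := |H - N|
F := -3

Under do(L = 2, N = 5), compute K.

Under do(L = 2, N = 5), each intervened variable's structural equation is replaced by its fixed value.
H = -1 if F >= 5 else 4  [with F=-3]  = 4
K = |H - N|  [with H=4, N=5]  = 1

1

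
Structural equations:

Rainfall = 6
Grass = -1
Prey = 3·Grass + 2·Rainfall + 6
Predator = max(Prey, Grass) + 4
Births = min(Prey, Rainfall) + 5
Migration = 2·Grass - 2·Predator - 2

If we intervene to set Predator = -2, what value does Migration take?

Under do(Predator=-2), the mechanism Predator = max(Prey, Grass) + 4 is discarded; Predator is fixed at -2.
Migration = 2·Grass - 2·Predator - 2  [with Grass=-1, Predator=-2]  = 0

0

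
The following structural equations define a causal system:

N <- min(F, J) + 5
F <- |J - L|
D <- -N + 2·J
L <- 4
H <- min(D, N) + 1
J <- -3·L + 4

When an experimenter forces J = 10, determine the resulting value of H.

10

Under do(J=10), the mechanism J <- -3·L + 4 is discarded; J is fixed at 10.
F = |J - L|  [with J=10, L=4]  = 6
N = min(F, J) + 5  [with F=6, J=10]  = 11
D = -N + 2·J  [with N=11, J=10]  = 9
H = min(D, N) + 1  [with D=9, N=11]  = 10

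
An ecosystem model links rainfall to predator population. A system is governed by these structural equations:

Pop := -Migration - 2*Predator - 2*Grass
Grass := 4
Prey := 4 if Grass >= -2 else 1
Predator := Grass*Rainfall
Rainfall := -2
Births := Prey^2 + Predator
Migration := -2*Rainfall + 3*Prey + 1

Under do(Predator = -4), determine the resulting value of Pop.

The intervention breaks the incoming arrows to Predator: Predator := Grass*Rainfall no longer applies, and Predator = -4.
Prey = 4 if Grass >= -2 else 1  [with Grass=4]  = 4
Migration = -2*Rainfall + 3*Prey + 1  [with Rainfall=-2, Prey=4]  = 17
Pop = -Migration - 2*Predator - 2*Grass  [with Migration=17, Predator=-4, Grass=4]  = -17

-17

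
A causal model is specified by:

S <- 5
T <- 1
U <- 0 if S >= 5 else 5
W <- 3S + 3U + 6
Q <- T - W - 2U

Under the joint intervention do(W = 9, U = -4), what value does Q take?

0

The joint intervention fixes W = 9, U = -4, removing each variable's own equation.
Q = T - W - 2U  [with T=1, W=9, U=-4]  = 0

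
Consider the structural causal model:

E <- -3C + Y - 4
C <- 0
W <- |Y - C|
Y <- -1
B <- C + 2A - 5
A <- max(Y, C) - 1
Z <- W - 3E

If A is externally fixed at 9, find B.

The intervention breaks the incoming arrows to A: A <- max(Y, C) - 1 no longer applies, and A = 9.
B = C + 2A - 5  [with C=0, A=9]  = 13

13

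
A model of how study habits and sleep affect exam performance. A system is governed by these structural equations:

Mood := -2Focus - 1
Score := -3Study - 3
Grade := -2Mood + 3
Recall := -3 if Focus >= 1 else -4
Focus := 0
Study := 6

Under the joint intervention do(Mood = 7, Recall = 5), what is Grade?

The joint intervention fixes Mood = 7, Recall = 5, removing each variable's own equation.
Grade = -2Mood + 3  [with Mood=7]  = -11

-11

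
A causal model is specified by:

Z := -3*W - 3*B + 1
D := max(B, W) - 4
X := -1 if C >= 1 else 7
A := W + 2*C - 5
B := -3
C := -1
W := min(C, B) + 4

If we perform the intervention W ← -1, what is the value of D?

The intervention breaks the incoming arrows to W: W := min(C, B) + 4 no longer applies, and W = -1.
D = max(B, W) - 4  [with B=-3, W=-1]  = -5

-5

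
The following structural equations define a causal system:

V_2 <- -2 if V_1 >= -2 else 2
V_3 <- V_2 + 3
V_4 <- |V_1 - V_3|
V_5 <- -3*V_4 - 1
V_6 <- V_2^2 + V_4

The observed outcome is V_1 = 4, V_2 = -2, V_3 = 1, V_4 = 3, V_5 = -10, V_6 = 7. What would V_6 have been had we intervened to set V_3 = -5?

The intervention breaks the incoming arrows to V_3: V_3 <- V_2 + 3 no longer applies, and V_3 = -5.
V_2 = -2 if V_1 >= -2 else 2  [with V_1=4]  = -2
V_4 = |V_1 - V_3|  [with V_1=4, V_3=-5]  = 9
V_6 = V_2^2 + V_4  [with V_2=-2, V_4=9]  = 13

13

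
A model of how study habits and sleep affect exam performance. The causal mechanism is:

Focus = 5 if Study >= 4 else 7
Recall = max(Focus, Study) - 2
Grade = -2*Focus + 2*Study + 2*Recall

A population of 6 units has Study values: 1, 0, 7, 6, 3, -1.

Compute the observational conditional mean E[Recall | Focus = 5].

E[Recall|Focus=5] averages over only the 2 units with Focus=5 (Study = 7, 6): Recall = 5, 4, mean 4.5.

4.5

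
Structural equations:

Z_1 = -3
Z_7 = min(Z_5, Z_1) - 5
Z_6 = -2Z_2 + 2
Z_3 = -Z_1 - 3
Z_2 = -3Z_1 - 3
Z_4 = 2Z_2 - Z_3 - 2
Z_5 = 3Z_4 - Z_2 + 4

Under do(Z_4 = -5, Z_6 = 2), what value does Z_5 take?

-17

Setting Z_4 = -5, Z_6 = 2 by intervention discards those variables' equations.
Z_2 = -3Z_1 - 3  [with Z_1=-3]  = 6
Z_5 = 3Z_4 - Z_2 + 4  [with Z_4=-5, Z_2=6]  = -17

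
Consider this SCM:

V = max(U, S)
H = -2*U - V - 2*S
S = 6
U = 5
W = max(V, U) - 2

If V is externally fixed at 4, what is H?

-26

do(V=4) replaces the equation V = max(U, S) with the constant V = 4.
H = -2*U - V - 2*S  [with U=5, V=4, S=6]  = -26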